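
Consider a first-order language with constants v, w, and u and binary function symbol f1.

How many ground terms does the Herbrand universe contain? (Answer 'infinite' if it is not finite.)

infinite

The signature has at least one function symbol (f1, arity 2) and at least one constant (v).
Iterating f1 gives infinitely many distinct ground terms: v, f1(v, v), f1(f1(v, v), f1(v, v)), ...
So the Herbrand universe is infinite.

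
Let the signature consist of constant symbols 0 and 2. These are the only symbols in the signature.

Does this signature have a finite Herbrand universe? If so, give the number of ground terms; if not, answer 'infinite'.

2

There are no function symbols, so every ground term is one of the 2 constants.
The Herbrand universe is {0, 2}, which is finite with 2 elements.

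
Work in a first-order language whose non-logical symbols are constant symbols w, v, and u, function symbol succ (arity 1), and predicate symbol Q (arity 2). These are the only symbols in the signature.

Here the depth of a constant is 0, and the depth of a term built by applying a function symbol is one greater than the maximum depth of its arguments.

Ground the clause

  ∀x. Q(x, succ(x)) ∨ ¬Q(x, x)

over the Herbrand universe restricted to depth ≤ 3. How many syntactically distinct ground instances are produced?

Ground terms of depth ≤ 3:
  Let N_k = |{terms of depth ≤ k}|. Then N_0 = 3 and N_k = 3 + N_{k-1} for k ≥ 1 (one summand per function symbol, arity giving the exponent).
  N_0 = 3
  N_1 = 3 + 3 = 6
  N_2 = 3 + 6 = 9
  N_3 = 3 + 9 = 12
So there are 12 ground terms available for substitution.
The variable x ranges independently over the available ground terms, and distinct assignments produce distinct instances.
Number of ground instances = 12.

12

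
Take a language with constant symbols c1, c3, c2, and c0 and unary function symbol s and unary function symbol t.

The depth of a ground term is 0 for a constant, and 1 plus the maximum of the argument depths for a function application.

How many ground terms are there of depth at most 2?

If N_k denotes the number of depth-≤k ground terms, the 4 constants give N_0 = 4, and each function symbol of arity r contributes N_{k-1}^r new terms at level k: N_k = 4 + N_{k-1} + N_{k-1}.
N_0 = 4
N_1 = 4 + 4 + 4 = 12
N_2 = 4 + 12 + 12 = 28

28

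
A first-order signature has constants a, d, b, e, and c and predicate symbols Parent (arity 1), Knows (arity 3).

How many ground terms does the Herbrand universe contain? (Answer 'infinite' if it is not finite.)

5

There are no function symbols, so every ground term is one of the 5 constants.
The Herbrand universe is {a, d, b, e, c}, which is finite with 5 elements.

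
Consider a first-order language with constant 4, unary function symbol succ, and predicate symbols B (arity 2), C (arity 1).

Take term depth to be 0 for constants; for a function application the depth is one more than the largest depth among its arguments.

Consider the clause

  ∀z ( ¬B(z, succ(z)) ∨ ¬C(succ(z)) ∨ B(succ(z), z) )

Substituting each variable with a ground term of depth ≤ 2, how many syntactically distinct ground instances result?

Ground terms of depth ≤ 2:
  Let N_k = |{terms of depth ≤ k}|. Then N_0 = 1 and N_k = 1 + N_{k-1} for k ≥ 1 (one summand per function symbol, arity giving the exponent).
  N_0 = 1
  N_1 = 1 + 1 = 2
  N_2 = 1 + 2 = 3
So there are 3 ground terms available for substitution.
There is 1 variable to instantiate (z),  occurring in at least one literal, so different choices give different ground instances.
Number of ground instances = 3.

3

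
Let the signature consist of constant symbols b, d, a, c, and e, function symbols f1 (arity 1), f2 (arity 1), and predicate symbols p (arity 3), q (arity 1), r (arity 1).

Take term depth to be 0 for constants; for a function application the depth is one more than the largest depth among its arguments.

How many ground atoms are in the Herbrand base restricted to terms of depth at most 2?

First count ground terms of depth ≤ 2.
Let N_k count ground terms of depth at most k. Each non-constant term of depth ≤ k is some function symbol applied to depth-≤(k−1) arguments, giving N_k = 5 + N_{k-1} + N_{k-1}.
N_0 = 5
N_1 = 5 + 5 + 5 = 15
N_2 = 5 + 15 + 15 = 35
So |H| = 35.
For each predicate symbol, the number of ground atoms is |H| raised to its arity; summing:
  p: 35^3 = 42875;  q: 35;  r: 35
Total ground atoms: 42875 + 35 + 35 = 42945.

42945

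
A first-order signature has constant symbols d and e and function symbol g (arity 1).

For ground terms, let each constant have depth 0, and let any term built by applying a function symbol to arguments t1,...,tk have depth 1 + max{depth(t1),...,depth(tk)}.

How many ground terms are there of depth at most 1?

4

Count level by level. With function symbols g/1, the terms of depth ≤ k are the 2 constants together with each function applied to depth-≤(k−1) tuples, so N_k = 2 + N_{k-1}.
N_0 = 2
N_1 = 2 + 2 = 4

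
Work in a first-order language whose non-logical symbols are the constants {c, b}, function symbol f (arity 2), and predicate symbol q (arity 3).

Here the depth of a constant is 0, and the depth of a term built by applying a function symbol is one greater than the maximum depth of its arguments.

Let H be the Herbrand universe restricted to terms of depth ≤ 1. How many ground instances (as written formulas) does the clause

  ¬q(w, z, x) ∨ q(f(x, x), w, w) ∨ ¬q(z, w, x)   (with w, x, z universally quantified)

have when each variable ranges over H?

Ground terms of depth ≤ 1:
  Let N_k = |{terms of depth ≤ k}|. Then N_0 = 2 and N_k = 2 + N_{k-1}^2 for k ≥ 1 (one summand per function symbol, arity giving the exponent).
  N_0 = 2
  N_1 = 2 + 2^2 = 6
  Explicitly: c, b, f(c, c), f(c, b), f(b, c), f(b, b).
So there are 6 ground terms available for substitution.
Each of w, x, z ranges independently over the available ground terms, and distinct assignments produce distinct instances.
Number of ground instances = 6^3 = 216.

216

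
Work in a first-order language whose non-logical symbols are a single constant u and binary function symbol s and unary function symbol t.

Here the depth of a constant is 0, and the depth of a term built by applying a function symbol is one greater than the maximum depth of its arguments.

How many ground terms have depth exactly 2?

10

Let N_k = |{terms of depth ≤ k}|. Then N_0 = 1 and N_k = 1 + N_{k-1}^2 + N_{k-1} for k ≥ 1 (one summand per function symbol, arity giving the exponent).
N_0 = 1
N_1 = 1 + 1^2 + 1 = 3
N_2 = 1 + 3^2 + 3 = 13
Terms of depth exactly 2: N_2 − N_1 = 13 − 3 = 10.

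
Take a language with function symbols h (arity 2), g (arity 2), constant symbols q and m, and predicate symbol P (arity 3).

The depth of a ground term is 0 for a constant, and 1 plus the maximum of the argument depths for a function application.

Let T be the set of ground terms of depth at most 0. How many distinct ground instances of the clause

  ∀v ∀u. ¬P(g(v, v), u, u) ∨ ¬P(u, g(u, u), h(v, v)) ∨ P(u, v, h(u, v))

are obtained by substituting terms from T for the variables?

Ground terms of depth ≤ 0:
  Count level by level. With function symbols h/2, g/2, the terms of depth ≤ k are the 2 constants together with each function applied to depth-≤(k−1) tuples, so N_k = 2 + N_{k-1}^2 + N_{k-1}^2.
  N_0 = 2
  Explicitly: q, m.
So there are 2 ground terms available for substitution.
Each of v, u ranges independently over the available ground terms, and distinct assignments produce distinct instances.
Number of ground instances = 2^2 = 4.

4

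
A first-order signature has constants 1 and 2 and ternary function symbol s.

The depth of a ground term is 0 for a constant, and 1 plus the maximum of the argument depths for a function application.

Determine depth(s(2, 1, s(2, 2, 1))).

2

depth(s(2, 2, 1)) = 1 + max(0, 0, 0) = 1
depth(s(2, 1, s(2, 2, 1))) = 1 + max(0, 0, 1) = 2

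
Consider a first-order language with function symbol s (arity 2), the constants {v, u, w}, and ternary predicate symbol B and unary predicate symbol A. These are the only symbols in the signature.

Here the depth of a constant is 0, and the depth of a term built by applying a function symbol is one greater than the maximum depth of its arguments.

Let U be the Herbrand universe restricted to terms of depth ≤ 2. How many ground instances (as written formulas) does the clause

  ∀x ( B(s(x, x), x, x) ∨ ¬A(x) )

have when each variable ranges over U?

Ground terms of depth ≤ 2:
  Count level by level. With function symbols s/2, the terms of depth ≤ k are the 3 constants together with each function applied to depth-≤(k−1) tuples, so N_k = 3 + N_{k-1}^2.
  N_0 = 3
  N_1 = 3 + 3^2 = 12
  N_2 = 3 + 12^2 = 147
So there are 147 ground terms available for substitution.
There is 1 variable to instantiate (x),  occurring in at least one literal, so different choices give different ground instances.
Number of ground instances = 147.

147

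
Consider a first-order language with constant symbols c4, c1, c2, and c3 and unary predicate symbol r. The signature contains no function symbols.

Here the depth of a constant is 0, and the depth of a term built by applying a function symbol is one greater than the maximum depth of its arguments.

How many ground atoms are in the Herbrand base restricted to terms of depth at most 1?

First count ground terms of depth ≤ 1.
With no function symbols every ground term is a constant, so there are exactly 4 ground terms at every depth bound.
N_0 = 4
N_1 = 4
Explicitly: c4, c1, c2, c3.
So |H| = 4.
A ground atom is a predicate applied to a tuple of terms from H, so the count is the sum over predicates of |H|^arity:
  r: 4
Total ground atoms: 4.

4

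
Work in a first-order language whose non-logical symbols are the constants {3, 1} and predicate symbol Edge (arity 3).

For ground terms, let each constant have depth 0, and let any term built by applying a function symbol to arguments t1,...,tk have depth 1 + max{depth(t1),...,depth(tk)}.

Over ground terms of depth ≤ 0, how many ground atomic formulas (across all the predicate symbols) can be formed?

First count ground terms of depth ≤ 0.
With no function symbols every ground term is a constant, so there are exactly 2 ground terms at every depth bound.
N_0 = 2
Explicitly: 3, 1.
So |H| = 2.
A ground atom is a predicate applied to a tuple of terms from H, so the count is the sum over predicates of |H|^arity:
  Edge: 2^3 = 8
Total ground atoms: 8.

8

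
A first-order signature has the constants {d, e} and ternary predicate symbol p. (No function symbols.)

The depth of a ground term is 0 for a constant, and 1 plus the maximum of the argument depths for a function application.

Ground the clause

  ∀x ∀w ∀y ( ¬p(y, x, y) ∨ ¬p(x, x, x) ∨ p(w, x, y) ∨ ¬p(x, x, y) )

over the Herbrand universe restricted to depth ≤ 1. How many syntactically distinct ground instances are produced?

8

Ground terms of depth ≤ 1:
  With no function symbols every ground term is a constant, so there are exactly 2 ground terms at every depth bound.
  N_0 = 2
  N_1 = 2
  Explicitly: d, e.
So there are 2 ground terms available for substitution.
There are 3 variables to instantiate (x, w, y), each occurring in at least one literal, so different choices give different ground instances.
Number of ground instances = 2^3 = 8.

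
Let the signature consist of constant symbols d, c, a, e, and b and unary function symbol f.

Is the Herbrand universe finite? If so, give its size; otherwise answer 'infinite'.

The signature has at least one function symbol (f, arity 1) and at least one constant (d).
Iterating f gives infinitely many distinct ground terms: d, f(d), f(f(d)), ...
So the Herbrand universe is infinite.

infinite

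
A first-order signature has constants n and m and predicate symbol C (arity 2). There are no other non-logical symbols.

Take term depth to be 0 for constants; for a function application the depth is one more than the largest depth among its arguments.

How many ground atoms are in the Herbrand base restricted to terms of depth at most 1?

First count ground terms of depth ≤ 1.
With no function symbols every ground term is a constant, so there are exactly 2 ground terms at every depth bound.
N_0 = 2
N_1 = 2
So |H| = 2.
Ground atoms are formed by filling each argument slot of a predicate with a term from H, so an r-ary predicate gives |H|^r atoms:
  C: 2^2 = 4
Total ground atoms: 4.

4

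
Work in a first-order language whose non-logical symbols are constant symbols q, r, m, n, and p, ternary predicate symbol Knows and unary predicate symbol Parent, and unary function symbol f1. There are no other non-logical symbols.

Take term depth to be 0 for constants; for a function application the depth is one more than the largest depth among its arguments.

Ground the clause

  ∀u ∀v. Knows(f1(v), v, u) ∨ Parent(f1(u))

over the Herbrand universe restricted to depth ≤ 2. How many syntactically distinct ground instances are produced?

Ground terms of depth ≤ 2:
  Count level by level. With function symbols f1/1, the terms of depth ≤ k are the 5 constants together with each function applied to depth-≤(k−1) tuples, so N_k = 5 + N_{k-1}.
  N_0 = 5
  N_1 = 5 + 5 = 10
  N_2 = 5 + 10 = 15
So there are 15 ground terms available for substitution.
The clause has 2 distinct variables (u, v), each appearing in the body. In the free term algebra distinct substitutions yield syntactically distinct ground instances.
Number of ground instances = 15^2 = 225.

225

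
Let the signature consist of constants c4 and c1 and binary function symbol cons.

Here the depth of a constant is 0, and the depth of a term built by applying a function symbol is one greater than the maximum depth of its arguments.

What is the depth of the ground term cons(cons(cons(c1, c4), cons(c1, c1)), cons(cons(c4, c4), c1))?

depth(cons(c1, c4)) = 1 + max(0, 0) = 1
depth(cons(c1, c1)) = 1 + max(0, 0) = 1
depth(cons(cons(c1, c4), cons(c1, c1))) = 1 + max(1, 1) = 2
depth(cons(c4, c4)) = 1 + max(0, 0) = 1
depth(cons(cons(c4, c4), c1)) = 1 + max(1, 0) = 2
depth(cons(cons(cons(c1, c4), cons(c1, c1)), cons(cons(c4, c4), c1))) = 1 + max(2, 2) = 3

3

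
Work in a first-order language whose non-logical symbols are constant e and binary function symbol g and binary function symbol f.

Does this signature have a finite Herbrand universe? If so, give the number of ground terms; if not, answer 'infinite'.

The signature has at least one function symbol (g, arity 2) and at least one constant (e).
Iterating g gives infinitely many distinct ground terms: e, g(e, e), g(g(e, e), g(e, e)), ...
So the Herbrand universe is infinite.

infinite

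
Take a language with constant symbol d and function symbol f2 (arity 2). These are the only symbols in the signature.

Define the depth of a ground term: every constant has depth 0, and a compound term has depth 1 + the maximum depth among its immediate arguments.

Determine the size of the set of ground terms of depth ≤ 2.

If N_k denotes the number of depth-≤k ground terms, the 1 constant gives N_0 = 1, and each function symbol of arity r contributes N_{k-1}^r new terms at level k: N_k = 1 + N_{k-1}^2.
N_0 = 1
N_1 = 1 + 1^2 = 2
N_2 = 1 + 2^2 = 5
Explicitly: d, f2(d, d), f2(d, f2(d, d)), f2(f2(d, d), d), f2(f2(d, d), f2(d, d)).

5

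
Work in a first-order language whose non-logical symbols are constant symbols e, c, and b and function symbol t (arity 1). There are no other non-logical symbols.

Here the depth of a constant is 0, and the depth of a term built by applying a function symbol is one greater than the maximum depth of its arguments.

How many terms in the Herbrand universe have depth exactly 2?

Count level by level. With function symbols t/1, the terms of depth ≤ k are the 3 constants together with each function applied to depth-≤(k−1) tuples, so N_k = 3 + N_{k-1}.
N_0 = 3
N_1 = 3 + 3 = 6
N_2 = 3 + 6 = 9
Terms of depth exactly 2: N_2 − N_1 = 9 − 6 = 3.

3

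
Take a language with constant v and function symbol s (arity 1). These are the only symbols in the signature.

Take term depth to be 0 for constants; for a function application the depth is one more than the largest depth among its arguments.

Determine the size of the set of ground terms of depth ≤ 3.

4

If N_k denotes the number of depth-≤k ground terms, the 1 constant gives N_0 = 1, and each function symbol of arity r contributes N_{k-1}^r new terms at level k: N_k = 1 + N_{k-1}.
N_0 = 1
N_1 = 1 + 1 = 2
N_2 = 1 + 2 = 3
N_3 = 1 + 3 = 4
Explicitly: v, s(v), s(s(v)), s(s(s(v))).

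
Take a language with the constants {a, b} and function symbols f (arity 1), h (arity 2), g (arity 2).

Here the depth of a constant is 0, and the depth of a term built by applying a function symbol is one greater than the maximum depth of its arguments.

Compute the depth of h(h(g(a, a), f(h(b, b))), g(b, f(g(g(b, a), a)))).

depth(g(a, a)) = 1 + max(0, 0) = 1
depth(h(b, b)) = 1 + max(0, 0) = 1
depth(f(h(b, b))) = 1 + depth(h(b, b)) = 1 + 1 = 2
depth(h(g(a, a), f(h(b, b)))) = 1 + max(1, 2) = 3
depth(g(b, a)) = 1 + max(0, 0) = 1
depth(g(g(b, a), a)) = 1 + max(1, 0) = 2
depth(f(g(g(b, a), a))) = 1 + depth(g(g(b, a), a)) = 1 + 2 = 3
depth(g(b, f(g(g(b, a), a)))) = 1 + max(0, 3) = 4
depth(h(h(g(a, a), f(h(b, b))), g(b, f(g(g(b, a), a))))) = 1 + max(3, 4) = 5

5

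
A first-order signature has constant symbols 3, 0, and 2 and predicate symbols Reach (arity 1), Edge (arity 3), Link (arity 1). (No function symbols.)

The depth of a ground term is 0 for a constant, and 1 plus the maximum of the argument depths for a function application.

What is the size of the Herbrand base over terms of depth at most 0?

33

First count ground terms of depth ≤ 0.
With no function symbols every ground term is a constant, so there are exactly 3 ground terms at every depth bound.
N_0 = 3
So |H| = 3.
Ground atoms are formed by filling each argument slot of a predicate with a term from H, so an r-ary predicate gives |H|^r atoms:
  Reach: 3;  Edge: 3^3 = 27;  Link: 3
Total ground atoms: 3 + 27 + 3 = 33.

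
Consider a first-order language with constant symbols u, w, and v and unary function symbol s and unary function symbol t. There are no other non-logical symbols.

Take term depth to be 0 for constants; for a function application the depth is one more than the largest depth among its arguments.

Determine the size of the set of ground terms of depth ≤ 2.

If N_k denotes the number of depth-≤k ground terms, the 3 constants give N_0 = 3, and each function symbol of arity r contributes N_{k-1}^r new terms at level k: N_k = 3 + N_{k-1} + N_{k-1}.
N_0 = 3
N_1 = 3 + 3 + 3 = 9
N_2 = 3 + 9 + 9 = 21

21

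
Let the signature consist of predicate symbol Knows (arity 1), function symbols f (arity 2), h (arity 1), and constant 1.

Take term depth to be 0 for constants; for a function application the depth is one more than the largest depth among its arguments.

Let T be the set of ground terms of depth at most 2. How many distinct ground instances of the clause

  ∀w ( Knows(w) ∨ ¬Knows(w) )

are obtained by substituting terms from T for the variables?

13

Ground terms of depth ≤ 2:
  If N_k denotes the number of depth-≤k ground terms, the 1 constant gives N_0 = 1, and each function symbol of arity r contributes N_{k-1}^r new terms at level k: N_k = 1 + N_{k-1}^2 + N_{k-1}.
  N_0 = 1
  N_1 = 1 + 1^2 + 1 = 3
  N_2 = 1 + 3^2 + 3 = 13
So there are 13 ground terms available for substitution.
The variable w ranges independently over the available ground terms, and distinct assignments produce distinct instances.
Number of ground instances = 13.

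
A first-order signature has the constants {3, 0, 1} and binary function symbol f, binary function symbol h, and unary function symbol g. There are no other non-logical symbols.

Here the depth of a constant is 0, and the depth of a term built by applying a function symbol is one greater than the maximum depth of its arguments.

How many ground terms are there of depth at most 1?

24

If N_k denotes the number of depth-≤k ground terms, the 3 constants give N_0 = 3, and each function symbol of arity r contributes N_{k-1}^r new terms at level k: N_k = 3 + N_{k-1}^2 + N_{k-1}^2 + N_{k-1}.
N_0 = 3
N_1 = 3 + 3^2 + 3^2 + 3 = 24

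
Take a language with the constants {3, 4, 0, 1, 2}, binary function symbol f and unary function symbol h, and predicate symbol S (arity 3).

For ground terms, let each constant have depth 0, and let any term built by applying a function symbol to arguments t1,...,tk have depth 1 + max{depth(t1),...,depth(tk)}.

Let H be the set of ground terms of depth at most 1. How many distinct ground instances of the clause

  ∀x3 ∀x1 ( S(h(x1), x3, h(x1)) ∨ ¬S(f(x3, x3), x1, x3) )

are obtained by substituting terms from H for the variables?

1225

Ground terms of depth ≤ 1:
  Write N_k for the number of ground terms of depth ≤ k. A term of depth ≤ k is either a constant or a function symbol applied to arguments of depth ≤ k−1, so N_k = 5 + N_{k-1}^2 + N_{k-1}.
  N_0 = 5
  N_1 = 5 + 5^2 + 5 = 35
So there are 35 ground terms available for substitution.
The body mentions every one of the 2 quantified variables; since ground terms form a free algebra, no two substitutions collapse to the same formula.
Number of ground instances = 35^2 = 1225.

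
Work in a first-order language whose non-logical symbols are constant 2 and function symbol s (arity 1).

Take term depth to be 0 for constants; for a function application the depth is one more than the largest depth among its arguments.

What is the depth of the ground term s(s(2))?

2

depth(s(2)) = 1 + depth(2) = 1 + 0 = 1
depth(s(s(2))) = 1 + depth(s(2)) = 1 + 1 = 2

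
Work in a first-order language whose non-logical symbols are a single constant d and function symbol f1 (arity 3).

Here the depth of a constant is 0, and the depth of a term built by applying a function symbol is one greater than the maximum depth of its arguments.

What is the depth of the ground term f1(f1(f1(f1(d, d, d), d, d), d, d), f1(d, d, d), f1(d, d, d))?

depth(f1(d, d, d)) = 1 + max(0, 0, 0) = 1
depth(f1(f1(d, d, d), d, d)) = 1 + max(1, 0, 0) = 2
depth(f1(f1(f1(d, d, d), d, d), d, d)) = 1 + max(2, 0, 0) = 3
depth(f1(f1(f1(f1(d, d, d), d, d), d, d), f1(d, d, d), f1(d, d, d))) = 1 + max(3, 1, 1) = 4

4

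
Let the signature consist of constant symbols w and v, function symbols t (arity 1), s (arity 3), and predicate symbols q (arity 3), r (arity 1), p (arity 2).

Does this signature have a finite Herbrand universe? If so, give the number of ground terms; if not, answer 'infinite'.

The signature has at least one function symbol (t, arity 1) and at least one constant (w).
Iterating t gives infinitely many distinct ground terms: w, t(w), t(t(w)), ...
So the Herbrand universe is infinite.

infinite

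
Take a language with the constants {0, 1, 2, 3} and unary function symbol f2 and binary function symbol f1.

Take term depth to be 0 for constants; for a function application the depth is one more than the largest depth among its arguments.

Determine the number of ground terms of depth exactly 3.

Count level by level. With function symbols f2/1, f1/2, the terms of depth ≤ k are the 4 constants together with each function applied to depth-≤(k−1) tuples, so N_k = 4 + N_{k-1} + N_{k-1}^2.
N_0 = 4
N_1 = 4 + 4 + 4^2 = 24
N_2 = 4 + 24 + 24^2 = 604
N_3 = 4 + 604 + 604^2 = 365424
Terms of depth exactly 3: N_3 − N_2 = 365424 − 604 = 364820.

364820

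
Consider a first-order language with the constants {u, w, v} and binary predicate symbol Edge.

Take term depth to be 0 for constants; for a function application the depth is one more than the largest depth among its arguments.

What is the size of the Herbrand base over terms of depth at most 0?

First count ground terms of depth ≤ 0.
With no function symbols every ground term is a constant, so there are exactly 3 ground terms at every depth bound.
N_0 = 3
Explicitly: u, w, v.
So |H| = 3.
Each predicate of arity r yields |H|^r ground atoms (one per choice of an r-tuple from H):
  Edge: 3^2 = 9
Total ground atoms: 9.

9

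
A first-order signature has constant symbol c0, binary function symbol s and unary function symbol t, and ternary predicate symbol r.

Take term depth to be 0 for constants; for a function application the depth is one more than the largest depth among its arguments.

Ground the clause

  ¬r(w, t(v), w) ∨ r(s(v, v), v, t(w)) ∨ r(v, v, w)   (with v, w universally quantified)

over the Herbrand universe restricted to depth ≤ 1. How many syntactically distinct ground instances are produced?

Ground terms of depth ≤ 1:
  Write N_k for the number of ground terms of depth ≤ k. A term of depth ≤ k is either a constant or a function symbol applied to arguments of depth ≤ k−1, so N_k = 1 + N_{k-1}^2 + N_{k-1}.
  N_0 = 1
  N_1 = 1 + 1^2 + 1 = 3
So there are 3 ground terms available for substitution.
The clause has 2 distinct variables (v, w), each appearing in the body. In the free term algebra distinct substitutions yield syntactically distinct ground instances.
Number of ground instances = 3^2 = 9.

9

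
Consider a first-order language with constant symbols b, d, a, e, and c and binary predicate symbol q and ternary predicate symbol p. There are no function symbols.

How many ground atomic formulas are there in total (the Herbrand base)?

150

With no function symbols, the Herbrand universe is just the 5 constants.
Ground atoms per predicate: q: 5^2 = 25, p: 5^3 = 125.
Herbrand base size = 25 + 125 = 150.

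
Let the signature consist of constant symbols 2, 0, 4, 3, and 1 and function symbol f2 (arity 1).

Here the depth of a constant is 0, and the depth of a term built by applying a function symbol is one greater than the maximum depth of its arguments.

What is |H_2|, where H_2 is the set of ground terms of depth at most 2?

Let N_k = |{terms of depth ≤ k}|. Then N_0 = 5 and N_k = 5 + N_{k-1} for k ≥ 1 (one summand per function symbol, arity giving the exponent).
N_0 = 5
N_1 = 5 + 5 = 10
N_2 = 5 + 10 = 15

15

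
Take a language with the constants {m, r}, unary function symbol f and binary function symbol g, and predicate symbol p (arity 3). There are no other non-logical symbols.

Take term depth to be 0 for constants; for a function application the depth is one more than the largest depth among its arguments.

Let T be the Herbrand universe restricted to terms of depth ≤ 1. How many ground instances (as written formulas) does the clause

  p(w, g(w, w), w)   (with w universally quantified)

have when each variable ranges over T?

Ground terms of depth ≤ 1:
  Count level by level. With function symbols f/1, g/2, the terms of depth ≤ k are the 2 constants together with each function applied to depth-≤(k−1) tuples, so N_k = 2 + N_{k-1} + N_{k-1}^2.
  N_0 = 2
  N_1 = 2 + 2 + 2^2 = 8
So there are 8 ground terms available for substitution.
The variable w ranges independently over the available ground terms, and distinct assignments produce distinct instances.
Number of ground instances = 8.

8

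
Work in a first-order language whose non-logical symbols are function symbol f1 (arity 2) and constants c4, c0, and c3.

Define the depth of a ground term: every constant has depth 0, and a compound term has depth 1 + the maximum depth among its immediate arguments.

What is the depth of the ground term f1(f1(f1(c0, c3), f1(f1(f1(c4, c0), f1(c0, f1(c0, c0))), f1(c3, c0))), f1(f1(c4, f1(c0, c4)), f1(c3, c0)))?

depth(f1(c0, c3)) = 1 + max(0, 0) = 1
depth(f1(c4, c0)) = 1 + max(0, 0) = 1
depth(f1(c0, c0)) = 1 + max(0, 0) = 1
depth(f1(c0, f1(c0, c0))) = 1 + max(0, 1) = 2
depth(f1(f1(c4, c0), f1(c0, f1(c0, c0)))) = 1 + max(1, 2) = 3
depth(f1(c3, c0)) = 1 + max(0, 0) = 1
depth(f1(f1(f1(c4, c0), f1(c0, f1(c0, c0))), f1(c3, c0))) = 1 + max(3, 1) = 4
depth(f1(f1(c0, c3), f1(f1(f1(c4, c0), f1(c0, f1(c0, c0))), f1(c3, c0)))) = 1 + max(1, 4) = 5
depth(f1(c0, c4)) = 1 + max(0, 0) = 1
depth(f1(c4, f1(c0, c4))) = 1 + max(0, 1) = 2
depth(f1(f1(c4, f1(c0, c4)), f1(c3, c0))) = 1 + max(2, 1) = 3
depth(f1(f1(f1(c0, c3), f1(f1(f1(c4, c0), f1(c0, f1(c0, c0))), f1(c3, c0))), f1(f1(c4, f1(c0, c4)), f1(c3, c0)))) = 1 + max(5, 3) = 6

6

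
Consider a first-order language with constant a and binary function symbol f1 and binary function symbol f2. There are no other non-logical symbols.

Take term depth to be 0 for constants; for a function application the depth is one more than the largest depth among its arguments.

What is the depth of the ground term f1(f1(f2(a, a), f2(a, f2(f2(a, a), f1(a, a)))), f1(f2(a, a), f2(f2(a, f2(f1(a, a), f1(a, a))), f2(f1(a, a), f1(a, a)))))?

depth(f2(a, a)) = 1 + max(0, 0) = 1
depth(f1(a, a)) = 1 + max(0, 0) = 1
depth(f2(f2(a, a), f1(a, a))) = 1 + max(1, 1) = 2
depth(f2(a, f2(f2(a, a), f1(a, a)))) = 1 + max(0, 2) = 3
depth(f1(f2(a, a), f2(a, f2(f2(a, a), f1(a, a))))) = 1 + max(1, 3) = 4
depth(f2(f1(a, a), f1(a, a))) = 1 + max(1, 1) = 2
depth(f2(a, f2(f1(a, a), f1(a, a)))) = 1 + max(0, 2) = 3
depth(f2(f2(a, f2(f1(a, a), f1(a, a))), f2(f1(a, a), f1(a, a)))) = 1 + max(3, 2) = 4
depth(f1(f2(a, a), f2(f2(a, f2(f1(a, a), f1(a, a))), f2(f1(a, a), f1(a, a))))) = 1 + max(1, 4) = 5
depth(f1(f1(f2(a, a), f2(a, f2(f2(a, a), f1(a, a)))), f1(f2(a, a), f2(f2(a, f2(f1(a, a), f1(a, a))), f2(f1(a, a), f1(a, a)))))) = 1 + max(4, 5) = 6

6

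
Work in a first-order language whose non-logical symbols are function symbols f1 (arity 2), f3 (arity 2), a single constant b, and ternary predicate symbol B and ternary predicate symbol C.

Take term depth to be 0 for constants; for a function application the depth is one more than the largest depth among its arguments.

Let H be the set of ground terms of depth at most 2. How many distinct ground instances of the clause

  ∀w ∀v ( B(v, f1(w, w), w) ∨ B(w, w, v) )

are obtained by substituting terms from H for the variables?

Ground terms of depth ≤ 2:
  Write N_k for the number of ground terms of depth ≤ k. A term of depth ≤ k is either a constant or a function symbol applied to arguments of depth ≤ k−1, so N_k = 1 + N_{k-1}^2 + N_{k-1}^2.
  N_0 = 1
  N_1 = 1 + 1^2 + 1^2 = 3
  N_2 = 1 + 3^2 + 3^2 = 19
So there are 19 ground terms available for substitution.
There are 2 variables to instantiate (w, v), each occurring in at least one literal, so different choices give different ground instances.
Number of ground instances = 19^2 = 361.

361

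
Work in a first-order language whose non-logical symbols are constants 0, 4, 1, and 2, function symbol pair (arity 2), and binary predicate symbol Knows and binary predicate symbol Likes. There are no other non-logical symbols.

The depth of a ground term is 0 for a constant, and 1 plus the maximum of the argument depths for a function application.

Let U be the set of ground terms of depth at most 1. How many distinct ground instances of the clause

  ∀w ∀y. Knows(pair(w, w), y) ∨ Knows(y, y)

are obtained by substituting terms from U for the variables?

400

Ground terms of depth ≤ 1:
  Count level by level. With function symbols pair/2, the terms of depth ≤ k are the 4 constants together with each function applied to depth-≤(k−1) tuples, so N_k = 4 + N_{k-1}^2.
  N_0 = 4
  N_1 = 4 + 4^2 = 20
So there are 20 ground terms available for substitution.
Each of w, y ranges independently over the available ground terms, and distinct assignments produce distinct instances.
Number of ground instances = 20^2 = 400.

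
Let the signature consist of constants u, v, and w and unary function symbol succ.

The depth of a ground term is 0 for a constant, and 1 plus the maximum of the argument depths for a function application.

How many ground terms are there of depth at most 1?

6

Count level by level. With function symbols succ/1, the terms of depth ≤ k are the 3 constants together with each function applied to depth-≤(k−1) tuples, so N_k = 3 + N_{k-1}.
N_0 = 3
N_1 = 3 + 3 = 6
Explicitly: u, v, w, succ(u), succ(v), succ(w).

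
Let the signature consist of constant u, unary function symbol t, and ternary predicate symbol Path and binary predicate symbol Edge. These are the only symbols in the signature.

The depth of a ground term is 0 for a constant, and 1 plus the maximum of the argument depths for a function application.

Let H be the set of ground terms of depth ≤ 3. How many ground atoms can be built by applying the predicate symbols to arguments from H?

80

First count ground terms of depth ≤ 3.
If N_k denotes the number of depth-≤k ground terms, the 1 constant gives N_0 = 1, and each function symbol of arity r contributes N_{k-1}^r new terms at level k: N_k = 1 + N_{k-1}.
N_0 = 1
N_1 = 1 + 1 = 2
N_2 = 1 + 2 = 3
N_3 = 1 + 3 = 4
Explicitly: u, t(u), t(t(u)), t(t(t(u))).
So |H| = 4.
Each predicate of arity r yields |H|^r ground atoms (one per choice of an r-tuple from H):
  Path: 4^3 = 64;  Edge: 4^2 = 16
Total ground atoms: 64 + 16 = 80.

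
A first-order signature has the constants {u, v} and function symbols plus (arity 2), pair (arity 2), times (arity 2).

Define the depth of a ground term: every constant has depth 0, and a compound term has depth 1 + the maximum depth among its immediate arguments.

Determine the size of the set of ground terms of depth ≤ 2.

Let N_k count ground terms of depth at most k. Each non-constant term of depth ≤ k is some function symbol applied to depth-≤(k−1) arguments, giving N_k = 2 + N_{k-1}^2 + N_{k-1}^2 + N_{k-1}^2.
N_0 = 2
N_1 = 2 + 2^2 + 2^2 + 2^2 = 14
N_2 = 2 + 14^2 + 14^2 + 14^2 = 590

590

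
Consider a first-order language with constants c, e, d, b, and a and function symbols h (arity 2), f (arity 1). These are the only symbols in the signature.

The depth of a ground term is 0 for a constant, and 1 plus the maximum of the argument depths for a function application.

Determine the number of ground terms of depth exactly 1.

If N_k denotes the number of depth-≤k ground terms, the 5 constants give N_0 = 5, and each function symbol of arity r contributes N_{k-1}^r new terms at level k: N_k = 5 + N_{k-1}^2 + N_{k-1}.
N_0 = 5
N_1 = 5 + 5^2 + 5 = 35
Terms of depth exactly 1: N_1 − N_0 = 35 − 5 = 30.

30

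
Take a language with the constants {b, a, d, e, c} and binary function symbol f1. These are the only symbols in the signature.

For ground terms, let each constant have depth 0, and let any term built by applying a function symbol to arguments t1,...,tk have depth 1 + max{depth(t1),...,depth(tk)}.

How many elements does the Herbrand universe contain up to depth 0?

Count level by level. With function symbols f1/2, the terms of depth ≤ k are the 5 constants together with each function applied to depth-≤(k−1) tuples, so N_k = 5 + N_{k-1}^2.
N_0 = 5

5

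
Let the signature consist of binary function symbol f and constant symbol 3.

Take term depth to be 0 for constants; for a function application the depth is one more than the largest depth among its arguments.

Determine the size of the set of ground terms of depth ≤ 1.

Let N_k count ground terms of depth at most k. Each non-constant term of depth ≤ k is some function symbol applied to depth-≤(k−1) arguments, giving N_k = 1 + N_{k-1}^2.
N_0 = 1
N_1 = 1 + 1^2 = 2
Explicitly: 3, f(3, 3).

2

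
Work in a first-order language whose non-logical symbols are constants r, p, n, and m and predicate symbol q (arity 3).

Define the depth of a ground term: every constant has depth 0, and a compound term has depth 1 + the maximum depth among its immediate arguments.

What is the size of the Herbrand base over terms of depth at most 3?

First count ground terms of depth ≤ 3.
With no function symbols every ground term is a constant, so there are exactly 4 ground terms at every depth bound.
N_0 = 4
N_1 = 4
N_2 = 4
N_3 = 4
Explicitly: r, p, n, m.
So |H| = 4.
Each predicate of arity r yields |H|^r ground atoms (one per choice of an r-tuple from H):
  q: 4^3 = 64
Total ground atoms: 64.

64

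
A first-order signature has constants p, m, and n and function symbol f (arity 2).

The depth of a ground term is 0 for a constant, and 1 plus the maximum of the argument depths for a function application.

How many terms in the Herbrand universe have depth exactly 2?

Count level by level. With function symbols f/2, the terms of depth ≤ k are the 3 constants together with each function applied to depth-≤(k−1) tuples, so N_k = 3 + N_{k-1}^2.
N_0 = 3
N_1 = 3 + 3^2 = 12
N_2 = 3 + 12^2 = 147
Terms of depth exactly 2: N_2 − N_1 = 147 − 12 = 135.

135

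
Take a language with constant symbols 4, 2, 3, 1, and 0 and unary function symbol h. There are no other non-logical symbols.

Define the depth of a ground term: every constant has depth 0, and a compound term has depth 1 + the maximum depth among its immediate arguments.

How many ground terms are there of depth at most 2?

15

If N_k denotes the number of depth-≤k ground terms, the 5 constants give N_0 = 5, and each function symbol of arity r contributes N_{k-1}^r new terms at level k: N_k = 5 + N_{k-1}.
N_0 = 5
N_1 = 5 + 5 = 10
N_2 = 5 + 10 = 15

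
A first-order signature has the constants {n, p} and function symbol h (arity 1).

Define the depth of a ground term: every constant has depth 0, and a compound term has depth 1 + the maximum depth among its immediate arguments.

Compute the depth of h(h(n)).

2

depth(h(n)) = 1 + depth(n) = 1 + 0 = 1
depth(h(h(n))) = 1 + depth(h(n)) = 1 + 1 = 2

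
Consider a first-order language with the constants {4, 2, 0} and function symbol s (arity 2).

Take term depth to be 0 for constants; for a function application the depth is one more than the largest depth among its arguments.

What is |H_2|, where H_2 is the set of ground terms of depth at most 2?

147

Let N_k = |{terms of depth ≤ k}|. Then N_0 = 3 and N_k = 3 + N_{k-1}^2 for k ≥ 1 (one summand per function symbol, arity giving the exponent).
N_0 = 3
N_1 = 3 + 3^2 = 12
N_2 = 3 + 12^2 = 147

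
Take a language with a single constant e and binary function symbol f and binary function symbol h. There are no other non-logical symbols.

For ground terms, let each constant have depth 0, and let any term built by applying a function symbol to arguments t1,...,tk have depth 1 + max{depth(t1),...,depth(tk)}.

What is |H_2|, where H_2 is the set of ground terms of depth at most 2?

19

Write N_k for the number of ground terms of depth ≤ k. A term of depth ≤ k is either a constant or a function symbol applied to arguments of depth ≤ k−1, so N_k = 1 + N_{k-1}^2 + N_{k-1}^2.
N_0 = 1
N_1 = 1 + 1^2 + 1^2 = 3
N_2 = 1 + 3^2 + 3^2 = 19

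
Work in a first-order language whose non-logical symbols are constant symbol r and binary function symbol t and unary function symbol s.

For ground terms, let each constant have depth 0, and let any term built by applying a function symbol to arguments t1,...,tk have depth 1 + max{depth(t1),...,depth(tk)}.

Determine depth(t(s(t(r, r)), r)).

3

depth(t(r, r)) = 1 + max(0, 0) = 1
depth(s(t(r, r))) = 1 + depth(t(r, r)) = 1 + 1 = 2
depth(t(s(t(r, r)), r)) = 1 + max(2, 0) = 3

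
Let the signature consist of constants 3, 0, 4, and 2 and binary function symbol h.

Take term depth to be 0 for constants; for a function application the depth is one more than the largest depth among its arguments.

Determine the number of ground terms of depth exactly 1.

Write N_k for the number of ground terms of depth ≤ k. A term of depth ≤ k is either a constant or a function symbol applied to arguments of depth ≤ k−1, so N_k = 4 + N_{k-1}^2.
N_0 = 4
N_1 = 4 + 4^2 = 20
Terms of depth exactly 1: N_1 − N_0 = 20 − 4 = 16.

16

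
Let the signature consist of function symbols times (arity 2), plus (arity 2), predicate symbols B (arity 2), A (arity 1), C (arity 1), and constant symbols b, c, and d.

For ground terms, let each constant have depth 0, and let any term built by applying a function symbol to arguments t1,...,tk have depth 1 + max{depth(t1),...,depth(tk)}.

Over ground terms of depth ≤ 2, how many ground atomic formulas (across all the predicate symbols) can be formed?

First count ground terms of depth ≤ 2.
Count level by level. With function symbols times/2, plus/2, the terms of depth ≤ k are the 3 constants together with each function applied to depth-≤(k−1) tuples, so N_k = 3 + N_{k-1}^2 + N_{k-1}^2.
N_0 = 3
N_1 = 3 + 3^2 + 3^2 = 21
N_2 = 3 + 21^2 + 21^2 = 885
So |H| = 885.
Each predicate of arity r yields |H|^r ground atoms (one per choice of an r-tuple from H):
  B: 885^2 = 783225;  A: 885;  C: 885
Total ground atoms: 783225 + 885 + 885 = 784995.

784995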